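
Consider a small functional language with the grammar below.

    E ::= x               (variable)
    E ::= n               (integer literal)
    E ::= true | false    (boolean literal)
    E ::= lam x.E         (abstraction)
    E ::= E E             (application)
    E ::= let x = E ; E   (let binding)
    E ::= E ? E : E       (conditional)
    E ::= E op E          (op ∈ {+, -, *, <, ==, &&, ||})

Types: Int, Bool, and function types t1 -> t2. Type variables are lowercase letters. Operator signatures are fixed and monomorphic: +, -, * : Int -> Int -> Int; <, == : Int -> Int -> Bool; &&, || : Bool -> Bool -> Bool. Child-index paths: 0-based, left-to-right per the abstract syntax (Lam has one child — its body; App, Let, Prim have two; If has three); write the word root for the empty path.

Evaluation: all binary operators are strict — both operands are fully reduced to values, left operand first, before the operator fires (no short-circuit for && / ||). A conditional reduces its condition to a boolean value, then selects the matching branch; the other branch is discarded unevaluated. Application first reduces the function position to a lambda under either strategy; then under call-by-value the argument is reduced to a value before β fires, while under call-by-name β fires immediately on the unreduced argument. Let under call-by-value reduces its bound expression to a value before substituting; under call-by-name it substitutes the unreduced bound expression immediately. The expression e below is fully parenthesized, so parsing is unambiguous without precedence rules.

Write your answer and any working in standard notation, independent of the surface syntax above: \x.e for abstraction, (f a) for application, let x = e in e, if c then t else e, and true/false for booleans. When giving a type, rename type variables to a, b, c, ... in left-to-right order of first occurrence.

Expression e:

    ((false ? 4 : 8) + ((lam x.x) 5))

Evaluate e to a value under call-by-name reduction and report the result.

Answer: 13

Working:
step 0: ((if false then 4 else 8) + ((\x.x) 5))
step 1: [if@0] (8 + ((\x.x) 5))
step 2: [beta@1] (8 + 5)
step 3: [delta@root] 13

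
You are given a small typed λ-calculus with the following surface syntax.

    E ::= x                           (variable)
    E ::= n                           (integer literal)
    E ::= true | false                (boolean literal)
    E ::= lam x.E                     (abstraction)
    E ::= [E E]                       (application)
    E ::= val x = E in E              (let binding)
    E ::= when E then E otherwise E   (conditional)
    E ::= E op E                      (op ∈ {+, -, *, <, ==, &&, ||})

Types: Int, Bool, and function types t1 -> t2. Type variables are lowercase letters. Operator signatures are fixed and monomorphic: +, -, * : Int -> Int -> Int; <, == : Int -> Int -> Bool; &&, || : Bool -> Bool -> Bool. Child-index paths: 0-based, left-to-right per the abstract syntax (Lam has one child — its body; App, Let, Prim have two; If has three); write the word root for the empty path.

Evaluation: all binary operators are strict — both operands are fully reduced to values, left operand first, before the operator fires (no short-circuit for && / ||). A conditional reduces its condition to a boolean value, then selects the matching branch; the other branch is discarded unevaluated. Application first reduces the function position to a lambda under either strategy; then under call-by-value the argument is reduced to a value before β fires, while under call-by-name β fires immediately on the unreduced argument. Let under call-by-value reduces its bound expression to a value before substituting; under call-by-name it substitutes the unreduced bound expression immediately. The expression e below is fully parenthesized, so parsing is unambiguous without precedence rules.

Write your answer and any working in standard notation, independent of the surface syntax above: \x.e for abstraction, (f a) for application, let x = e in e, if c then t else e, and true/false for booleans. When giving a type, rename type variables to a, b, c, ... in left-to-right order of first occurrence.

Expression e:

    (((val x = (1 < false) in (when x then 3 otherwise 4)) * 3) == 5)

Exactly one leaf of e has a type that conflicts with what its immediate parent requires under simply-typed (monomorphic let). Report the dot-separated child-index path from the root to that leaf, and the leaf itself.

Trace:
  unify Int ~ Int
  unify Bool ~ Int
  FAIL: mismatch Bool ~ Int

Answer: 0.0.0.1 : false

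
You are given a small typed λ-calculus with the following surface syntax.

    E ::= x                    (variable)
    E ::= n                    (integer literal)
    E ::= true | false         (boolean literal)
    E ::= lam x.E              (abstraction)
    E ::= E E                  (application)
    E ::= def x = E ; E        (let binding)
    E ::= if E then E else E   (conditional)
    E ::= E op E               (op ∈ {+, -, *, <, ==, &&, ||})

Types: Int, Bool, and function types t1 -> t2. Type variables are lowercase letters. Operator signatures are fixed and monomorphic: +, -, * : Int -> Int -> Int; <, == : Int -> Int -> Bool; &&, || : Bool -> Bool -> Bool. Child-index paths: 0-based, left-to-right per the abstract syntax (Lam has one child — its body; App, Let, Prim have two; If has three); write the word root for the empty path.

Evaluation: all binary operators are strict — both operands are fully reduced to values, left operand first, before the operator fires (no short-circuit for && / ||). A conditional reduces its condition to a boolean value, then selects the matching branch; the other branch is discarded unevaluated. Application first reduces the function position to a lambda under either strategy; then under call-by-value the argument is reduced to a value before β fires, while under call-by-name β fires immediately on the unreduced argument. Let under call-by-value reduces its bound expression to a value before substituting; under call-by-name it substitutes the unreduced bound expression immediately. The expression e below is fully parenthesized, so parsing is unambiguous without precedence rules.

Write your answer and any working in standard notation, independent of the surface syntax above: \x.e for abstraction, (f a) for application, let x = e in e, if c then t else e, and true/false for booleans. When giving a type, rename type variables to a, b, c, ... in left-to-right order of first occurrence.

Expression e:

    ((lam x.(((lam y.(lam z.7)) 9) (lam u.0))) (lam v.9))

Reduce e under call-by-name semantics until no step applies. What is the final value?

Answer: 7

Trace:
step 0: ((\x.(((\y.(\z.7)) 9) (\u.0))) (\v.9))
step 1: [beta@root] (((\y.(\z.7)) 9) (\u.0))
step 2: [beta@0] ((\z.7) (\u.0))
step 3: [beta@root] 7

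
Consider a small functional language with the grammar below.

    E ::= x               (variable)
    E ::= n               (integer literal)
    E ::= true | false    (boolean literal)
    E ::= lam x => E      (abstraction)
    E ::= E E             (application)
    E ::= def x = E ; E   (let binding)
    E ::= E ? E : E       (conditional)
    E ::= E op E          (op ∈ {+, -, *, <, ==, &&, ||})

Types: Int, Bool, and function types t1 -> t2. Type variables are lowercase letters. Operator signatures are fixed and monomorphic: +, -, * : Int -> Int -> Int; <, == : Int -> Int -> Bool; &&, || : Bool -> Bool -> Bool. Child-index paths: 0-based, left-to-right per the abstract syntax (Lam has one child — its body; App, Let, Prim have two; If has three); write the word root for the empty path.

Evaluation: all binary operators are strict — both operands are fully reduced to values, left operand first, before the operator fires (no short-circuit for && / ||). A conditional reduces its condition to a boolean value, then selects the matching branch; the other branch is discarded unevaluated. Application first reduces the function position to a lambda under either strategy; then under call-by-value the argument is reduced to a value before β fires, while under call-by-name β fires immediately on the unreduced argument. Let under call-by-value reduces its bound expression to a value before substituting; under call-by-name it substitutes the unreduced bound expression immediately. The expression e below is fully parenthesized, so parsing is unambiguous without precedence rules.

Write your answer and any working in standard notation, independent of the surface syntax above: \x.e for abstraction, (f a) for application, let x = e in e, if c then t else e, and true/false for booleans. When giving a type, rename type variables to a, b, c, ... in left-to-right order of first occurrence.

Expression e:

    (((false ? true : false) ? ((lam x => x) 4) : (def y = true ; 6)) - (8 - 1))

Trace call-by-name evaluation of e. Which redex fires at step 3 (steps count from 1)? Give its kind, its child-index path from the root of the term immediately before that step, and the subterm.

Answer: let at 0 : (let y = true in 6)

Trace:
step 0: ((if (if false then true else false) then ((\x.x) 4) else (let y = true in 6)) - (8 - 1))
step 1: [if@0.0] ((if false then ((\x.x) 4) else (let y = true in 6)) - (8 - 1))
step 2: [if@0] ((let y = true in 6) - (8 - 1))
step 3: [let@0] (6 - (8 - 1))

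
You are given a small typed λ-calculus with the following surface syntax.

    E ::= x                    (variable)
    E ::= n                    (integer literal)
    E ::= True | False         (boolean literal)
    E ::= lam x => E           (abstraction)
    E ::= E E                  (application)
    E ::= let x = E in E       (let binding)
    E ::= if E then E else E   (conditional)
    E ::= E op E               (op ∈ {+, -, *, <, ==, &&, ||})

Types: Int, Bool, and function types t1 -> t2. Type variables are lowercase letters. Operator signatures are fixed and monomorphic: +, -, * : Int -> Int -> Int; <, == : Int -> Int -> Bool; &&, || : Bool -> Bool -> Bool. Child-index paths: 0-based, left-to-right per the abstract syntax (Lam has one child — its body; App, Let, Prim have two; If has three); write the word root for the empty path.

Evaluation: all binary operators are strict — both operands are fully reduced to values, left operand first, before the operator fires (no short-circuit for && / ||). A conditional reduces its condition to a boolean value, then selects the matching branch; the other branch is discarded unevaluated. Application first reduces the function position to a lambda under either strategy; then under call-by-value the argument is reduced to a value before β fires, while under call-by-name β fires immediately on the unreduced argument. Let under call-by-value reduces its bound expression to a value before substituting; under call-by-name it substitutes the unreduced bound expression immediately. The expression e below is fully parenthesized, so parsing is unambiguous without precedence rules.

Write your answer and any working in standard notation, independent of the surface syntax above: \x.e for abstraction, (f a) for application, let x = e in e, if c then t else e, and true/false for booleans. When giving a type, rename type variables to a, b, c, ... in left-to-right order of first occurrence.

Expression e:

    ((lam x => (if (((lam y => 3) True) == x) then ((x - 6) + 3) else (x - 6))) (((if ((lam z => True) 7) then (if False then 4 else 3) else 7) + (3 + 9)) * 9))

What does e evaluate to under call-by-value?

Answer: 129

Derivation:
step 0: ((\x.(if (((\y.3) true) == x) then ((x - 6) + 3) else (x - 6))) (((if ((\z.true) 7) then (if false then 4 else 3) else 7) + (3 + 9)) * 9))
step 1: [beta@1.0.0.0] ((\x.(if (((\y.3) true) == x) then ((x - 6) + 3) else (x - 6))) (((if true then (if false then 4 else 3) else 7) + (3 + 9)) * 9))
step 2: [if@1.0.0] ((\x.(if (((\y.3) true) == x) then ((x - 6) + 3) else (x - 6))) (((if false then 4 else 3) + (3 + 9)) * 9))
step 3: [if@1.0.0] ((\x.(if (((\y.3) true) == x) then ((x - 6) + 3) else (x - 6))) ((3 + (3 + 9)) * 9))
step 4: [delta@1.0.1] ((\x.(if (((\y.3) true) == x) then ((x - 6) + 3) else (x - 6))) ((3 + 12) * 9))
step 5: [delta@1.0] ((\x.(if (((\y.3) true) == x) then ((x - 6) + 3) else (x - 6))) (15 * 9))
step 6: [delta@1] ((\x.(if (((\y.3) true) == x) then ((x - 6) + 3) else (x - 6))) 135)
step 7: [beta@root] (if (((\y.3) true) == 135) then ((135 - 6) + 3) else (135 - 6))
step 8: [beta@0.0] (if (3 == 135) then ((135 - 6) + 3) else (135 - 6))
step 9: [delta@0] (if false then ((135 - 6) + 3) else (135 - 6))
step 10: [if@root] (135 - 6)
step 11: [delta@root] 129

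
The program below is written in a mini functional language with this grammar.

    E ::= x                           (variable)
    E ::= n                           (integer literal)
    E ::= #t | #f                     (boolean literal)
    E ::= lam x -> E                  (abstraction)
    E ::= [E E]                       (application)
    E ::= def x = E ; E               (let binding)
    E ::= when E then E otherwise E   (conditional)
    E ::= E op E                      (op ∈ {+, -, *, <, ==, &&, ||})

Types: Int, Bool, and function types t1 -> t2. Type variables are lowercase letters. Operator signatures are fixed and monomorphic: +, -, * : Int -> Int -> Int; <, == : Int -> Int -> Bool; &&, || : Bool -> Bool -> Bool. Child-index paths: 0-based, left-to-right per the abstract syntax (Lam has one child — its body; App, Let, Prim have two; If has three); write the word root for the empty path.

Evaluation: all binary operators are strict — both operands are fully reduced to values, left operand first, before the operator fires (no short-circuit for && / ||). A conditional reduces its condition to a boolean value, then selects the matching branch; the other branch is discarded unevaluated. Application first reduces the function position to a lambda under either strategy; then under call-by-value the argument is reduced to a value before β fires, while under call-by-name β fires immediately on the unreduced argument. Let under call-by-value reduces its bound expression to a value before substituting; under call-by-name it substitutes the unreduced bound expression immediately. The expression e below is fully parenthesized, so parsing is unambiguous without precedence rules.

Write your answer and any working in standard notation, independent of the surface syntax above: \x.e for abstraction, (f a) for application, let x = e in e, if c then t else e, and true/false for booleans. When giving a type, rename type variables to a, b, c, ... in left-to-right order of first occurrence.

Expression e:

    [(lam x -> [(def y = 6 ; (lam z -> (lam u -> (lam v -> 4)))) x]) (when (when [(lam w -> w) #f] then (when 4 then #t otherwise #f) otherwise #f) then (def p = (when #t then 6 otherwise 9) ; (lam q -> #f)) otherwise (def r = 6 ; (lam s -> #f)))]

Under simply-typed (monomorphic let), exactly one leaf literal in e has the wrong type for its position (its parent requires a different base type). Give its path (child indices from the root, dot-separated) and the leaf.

Answer: 1.0.1.0 : 4

Derivation:
let y : Int
\v._ : d -> Int
\u._ : c -> d -> Int
\z._ : b -> c -> d -> Int
x : a
  unify b -> c -> d -> Int ~ a -> e
  unify b ~ a
  unify c -> d -> Int ~ e
_ _ : c -> d -> Int
\x._ : a -> c -> d -> Int
w : f
\w._ : f -> f
  unify f -> f ~ Bool -> g
  unify f ~ Bool
  unify Bool ~ g
_ _ : Bool
  unify Bool ~ Bool
  unify Int ~ Bool
  FAIL: mismatch Int ~ Bool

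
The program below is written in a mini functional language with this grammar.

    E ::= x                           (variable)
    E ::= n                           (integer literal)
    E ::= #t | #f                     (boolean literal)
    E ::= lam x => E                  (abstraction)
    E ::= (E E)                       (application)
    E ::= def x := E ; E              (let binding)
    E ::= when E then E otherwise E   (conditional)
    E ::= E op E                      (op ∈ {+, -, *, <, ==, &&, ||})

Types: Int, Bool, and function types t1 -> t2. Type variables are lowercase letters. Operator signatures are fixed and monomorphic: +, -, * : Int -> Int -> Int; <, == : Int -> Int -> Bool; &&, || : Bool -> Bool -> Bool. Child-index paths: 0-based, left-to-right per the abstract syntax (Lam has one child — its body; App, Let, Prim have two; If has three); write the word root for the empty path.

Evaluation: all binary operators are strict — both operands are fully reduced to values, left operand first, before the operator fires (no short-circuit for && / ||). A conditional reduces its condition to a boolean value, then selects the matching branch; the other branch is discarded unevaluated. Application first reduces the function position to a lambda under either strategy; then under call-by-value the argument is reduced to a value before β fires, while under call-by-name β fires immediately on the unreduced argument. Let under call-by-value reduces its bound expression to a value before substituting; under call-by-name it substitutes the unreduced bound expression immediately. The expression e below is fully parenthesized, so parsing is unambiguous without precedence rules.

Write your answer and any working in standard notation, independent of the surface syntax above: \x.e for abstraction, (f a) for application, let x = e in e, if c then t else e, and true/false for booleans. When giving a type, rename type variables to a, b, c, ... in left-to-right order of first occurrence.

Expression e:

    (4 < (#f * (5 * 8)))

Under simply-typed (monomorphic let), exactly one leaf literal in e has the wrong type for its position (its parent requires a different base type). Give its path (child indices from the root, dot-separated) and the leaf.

Answer: 1.0 : false

Trace:
  unify Int ~ Int
  unify Bool ~ Int
  FAIL: mismatch Bool ~ Int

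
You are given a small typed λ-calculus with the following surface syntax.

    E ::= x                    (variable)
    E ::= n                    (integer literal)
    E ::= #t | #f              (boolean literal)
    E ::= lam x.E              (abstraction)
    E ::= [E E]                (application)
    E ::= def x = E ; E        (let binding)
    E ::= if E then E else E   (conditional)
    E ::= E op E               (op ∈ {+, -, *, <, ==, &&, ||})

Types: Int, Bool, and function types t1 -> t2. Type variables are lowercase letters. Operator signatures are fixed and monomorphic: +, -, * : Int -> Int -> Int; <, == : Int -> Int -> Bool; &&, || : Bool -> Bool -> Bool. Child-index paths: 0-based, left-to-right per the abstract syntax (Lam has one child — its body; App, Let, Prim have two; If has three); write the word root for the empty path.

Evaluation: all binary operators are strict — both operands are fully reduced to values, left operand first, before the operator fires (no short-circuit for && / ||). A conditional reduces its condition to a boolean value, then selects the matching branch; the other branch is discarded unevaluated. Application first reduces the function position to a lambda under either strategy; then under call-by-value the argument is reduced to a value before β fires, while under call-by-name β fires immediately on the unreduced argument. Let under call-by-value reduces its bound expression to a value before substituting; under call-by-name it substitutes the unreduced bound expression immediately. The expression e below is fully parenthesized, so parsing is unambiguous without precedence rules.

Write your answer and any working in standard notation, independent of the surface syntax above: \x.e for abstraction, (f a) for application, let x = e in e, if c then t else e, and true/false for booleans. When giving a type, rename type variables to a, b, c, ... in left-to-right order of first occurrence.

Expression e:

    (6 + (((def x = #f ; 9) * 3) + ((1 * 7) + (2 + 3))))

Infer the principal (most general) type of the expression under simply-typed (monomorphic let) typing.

Trace:
  unify Int ~ Int
let x : Bool
  unify Int ~ Int
  unify Int ~ Int
  unify Int ~ Int
  unify Int ~ Int
  unify Int ~ Int
  unify Int ~ Int
  unify Int ~ Int
  unify Int ~ Int
  unify Int ~ Int
  unify Int ~ Int
  unify Int ~ Int

Answer: Int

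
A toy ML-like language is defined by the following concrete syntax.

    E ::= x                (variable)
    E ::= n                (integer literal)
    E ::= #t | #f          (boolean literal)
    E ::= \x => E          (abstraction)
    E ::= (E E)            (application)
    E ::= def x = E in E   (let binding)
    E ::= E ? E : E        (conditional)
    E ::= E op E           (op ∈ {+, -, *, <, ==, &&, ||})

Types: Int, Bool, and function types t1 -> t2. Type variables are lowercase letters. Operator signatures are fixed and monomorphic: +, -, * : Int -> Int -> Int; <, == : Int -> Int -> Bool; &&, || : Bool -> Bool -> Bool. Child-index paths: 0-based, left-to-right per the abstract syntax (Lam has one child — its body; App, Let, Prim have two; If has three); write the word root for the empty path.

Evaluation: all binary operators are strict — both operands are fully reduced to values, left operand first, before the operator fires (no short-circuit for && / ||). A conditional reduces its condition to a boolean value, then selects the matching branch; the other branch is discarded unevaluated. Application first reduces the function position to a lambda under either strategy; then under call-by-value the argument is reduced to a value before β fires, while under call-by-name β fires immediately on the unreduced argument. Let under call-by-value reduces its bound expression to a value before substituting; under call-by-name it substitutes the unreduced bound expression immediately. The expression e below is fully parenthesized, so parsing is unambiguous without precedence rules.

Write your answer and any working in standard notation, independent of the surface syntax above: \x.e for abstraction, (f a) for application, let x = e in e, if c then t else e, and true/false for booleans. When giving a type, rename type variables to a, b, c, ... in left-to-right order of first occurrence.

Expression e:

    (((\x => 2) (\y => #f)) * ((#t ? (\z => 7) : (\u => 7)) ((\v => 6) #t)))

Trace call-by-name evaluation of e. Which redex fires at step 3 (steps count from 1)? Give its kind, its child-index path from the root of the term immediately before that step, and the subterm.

Trace:
step 0: (((\x.2) (\y.false)) * ((if true then (\z.7) else (\u.7)) ((\v.6) true)))
step 1: [beta@0] (2 * ((if true then (\z.7) else (\u.7)) ((\v.6) true)))
step 2: [if@1.0] (2 * ((\z.7) ((\v.6) true)))
step 3: [beta@1] (2 * 7)

Answer: beta at 1 : ((\z.7) ((\v.6) true))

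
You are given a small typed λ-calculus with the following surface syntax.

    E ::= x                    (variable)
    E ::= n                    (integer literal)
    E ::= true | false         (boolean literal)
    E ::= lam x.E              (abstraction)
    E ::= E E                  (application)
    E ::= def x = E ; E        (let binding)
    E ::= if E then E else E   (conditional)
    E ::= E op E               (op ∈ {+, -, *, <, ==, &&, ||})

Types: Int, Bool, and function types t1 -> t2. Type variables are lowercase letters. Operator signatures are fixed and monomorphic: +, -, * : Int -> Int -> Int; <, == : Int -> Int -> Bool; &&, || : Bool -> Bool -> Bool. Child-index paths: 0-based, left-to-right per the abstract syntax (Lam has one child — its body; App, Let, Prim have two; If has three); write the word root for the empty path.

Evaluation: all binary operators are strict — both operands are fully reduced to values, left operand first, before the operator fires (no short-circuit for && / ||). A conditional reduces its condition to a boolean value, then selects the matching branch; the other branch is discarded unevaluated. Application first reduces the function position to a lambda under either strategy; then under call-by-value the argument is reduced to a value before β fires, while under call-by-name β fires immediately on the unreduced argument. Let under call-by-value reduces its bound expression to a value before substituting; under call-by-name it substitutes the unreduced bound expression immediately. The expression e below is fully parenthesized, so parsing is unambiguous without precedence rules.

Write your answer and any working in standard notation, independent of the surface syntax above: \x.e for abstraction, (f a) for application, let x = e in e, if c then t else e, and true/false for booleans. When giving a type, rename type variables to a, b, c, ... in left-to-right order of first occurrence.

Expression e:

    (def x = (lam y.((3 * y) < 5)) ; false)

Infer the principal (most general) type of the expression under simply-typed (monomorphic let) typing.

Trace:
  unify Int ~ Int
y : a
  unify a ~ Int
  unify Int ~ Int
  unify Int ~ Int
\y._ : Int -> Bool
let x : Int -> Bool

Answer: Bool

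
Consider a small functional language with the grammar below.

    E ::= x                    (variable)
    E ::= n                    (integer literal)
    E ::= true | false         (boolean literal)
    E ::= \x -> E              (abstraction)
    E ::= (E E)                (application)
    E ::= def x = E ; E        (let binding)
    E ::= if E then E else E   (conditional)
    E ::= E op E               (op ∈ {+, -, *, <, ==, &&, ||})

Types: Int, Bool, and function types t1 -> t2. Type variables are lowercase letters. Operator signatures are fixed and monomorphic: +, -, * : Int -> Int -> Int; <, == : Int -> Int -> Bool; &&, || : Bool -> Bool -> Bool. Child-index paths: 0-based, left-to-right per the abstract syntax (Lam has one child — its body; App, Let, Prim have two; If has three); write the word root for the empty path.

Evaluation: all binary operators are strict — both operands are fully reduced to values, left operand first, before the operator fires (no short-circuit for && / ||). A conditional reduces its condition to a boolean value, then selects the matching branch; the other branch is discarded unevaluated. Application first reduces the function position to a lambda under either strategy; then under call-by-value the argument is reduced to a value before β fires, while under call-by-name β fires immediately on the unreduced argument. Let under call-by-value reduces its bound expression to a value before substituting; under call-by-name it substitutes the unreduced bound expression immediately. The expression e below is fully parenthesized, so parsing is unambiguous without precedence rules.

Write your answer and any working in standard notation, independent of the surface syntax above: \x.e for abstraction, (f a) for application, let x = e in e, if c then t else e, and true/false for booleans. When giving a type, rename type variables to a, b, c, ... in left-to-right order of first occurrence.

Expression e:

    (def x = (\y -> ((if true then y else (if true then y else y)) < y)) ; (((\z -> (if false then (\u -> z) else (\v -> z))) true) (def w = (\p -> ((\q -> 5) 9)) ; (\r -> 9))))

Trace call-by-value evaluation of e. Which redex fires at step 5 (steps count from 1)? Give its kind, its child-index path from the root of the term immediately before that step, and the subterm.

Answer: beta at root : ((\v.true) (\r.9))

Derivation:
step 0: (let x = (\y.((if true then y else (if true then y else y)) < y)) in (((\z.(if false then (\u.z) else (\v.z))) true) (let w = (\p.((\q.5) 9)) in (\r.9))))
step 1: [let@root] (((\z.(if false then (\u.z) else (\v.z))) true) (let w = (\p.((\q.5) 9)) in (\r.9)))
step 2: [beta@0] ((if false then (\u.true) else (\v.true)) (let w = (\p.((\q.5) 9)) in (\r.9)))
step 3: [if@0] ((\v.true) (let w = (\p.((\q.5) 9)) in (\r.9)))
step 4: [let@1] ((\v.true) (\r.9))
step 5: [beta@root] true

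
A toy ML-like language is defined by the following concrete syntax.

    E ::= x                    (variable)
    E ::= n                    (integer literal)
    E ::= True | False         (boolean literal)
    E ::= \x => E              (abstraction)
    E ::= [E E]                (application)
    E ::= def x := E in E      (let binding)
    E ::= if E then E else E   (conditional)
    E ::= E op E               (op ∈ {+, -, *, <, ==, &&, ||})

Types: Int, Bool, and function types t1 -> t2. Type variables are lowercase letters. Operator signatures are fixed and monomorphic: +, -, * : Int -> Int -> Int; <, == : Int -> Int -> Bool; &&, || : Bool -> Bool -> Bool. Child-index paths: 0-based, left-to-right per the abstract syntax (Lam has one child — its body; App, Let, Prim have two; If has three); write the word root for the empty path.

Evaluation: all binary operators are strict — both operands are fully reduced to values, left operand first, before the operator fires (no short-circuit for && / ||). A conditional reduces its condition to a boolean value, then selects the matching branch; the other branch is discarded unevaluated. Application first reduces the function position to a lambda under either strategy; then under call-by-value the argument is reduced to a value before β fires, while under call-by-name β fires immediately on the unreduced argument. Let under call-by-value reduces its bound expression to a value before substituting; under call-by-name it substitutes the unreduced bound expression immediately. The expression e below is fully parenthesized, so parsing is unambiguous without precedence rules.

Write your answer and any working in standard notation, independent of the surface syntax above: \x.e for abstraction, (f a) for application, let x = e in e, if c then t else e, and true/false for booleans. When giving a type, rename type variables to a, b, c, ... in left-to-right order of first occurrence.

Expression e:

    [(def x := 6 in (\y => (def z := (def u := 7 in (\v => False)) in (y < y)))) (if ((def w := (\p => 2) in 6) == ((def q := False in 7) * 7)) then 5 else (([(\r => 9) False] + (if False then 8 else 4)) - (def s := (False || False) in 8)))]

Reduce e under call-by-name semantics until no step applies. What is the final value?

Derivation:
step 0: ((let x = 6 in (\y.(let z = (let u = 7 in (\v.false)) in (y < y)))) (if ((let w = (\p.2) in 6) == ((let q = false in 7) * 7)) then 5 else ((((\r.9) false) + (if false then 8 else 4)) - (let s = (false || false) in 8))))
step 1: [let@0] ((\y.(let z = (let u = 7 in (\v.false)) in (y < y))) (if ((let w = (\p.2) in 6) == ((let q = false in 7) * 7)) then 5 else ((((\r.9) false) + (if false then 8 else 4)) - (let s = (false || false) in 8))))
step 2: [beta@root] (let z = (let u = 7 in (\v.false)) in ((if ((let w = (\p.2) in 6) == ((let q = false in 7) * 7)) then 5 else ((((\r.9) false) + (if false then 8 else 4)) - (let s = (false || false) in 8))) < (if ((let w = (\p.2) in 6) == ((let q = false in 7) * 7)) then 5 else ((((\r.9) false) + (if false then 8 else 4)) - (let s = (false || false) in 8)))))
step 3: [let@root] ((if ((let w = (\p.2) in 6) == ((let q = false in 7) * 7)) then 5 else ((((\r.9) false) + (if false then 8 else 4)) - (let s = (false || false) in 8))) < (if ((let w = (\p.2) in 6) == ((let q = false in 7) * 7)) then 5 else ((((\r.9) false) + (if false then 8 else 4)) - (let s = (false || false) in 8))))
step 4: [let@0.0.0] ((if (6 == ((let q = false in 7) * 7)) then 5 else ((((\r.9) false) + (if false then 8 else 4)) - (let s = (false || false) in 8))) < (if ((let w = (\p.2) in 6) == ((let q = false in 7) * 7)) then 5 else ((((\r.9) false) + (if false then 8 else 4)) - (let s = (false || false) in 8))))
step 5: [let@0.0.1.0] ((if (6 == (7 * 7)) then 5 else ((((\r.9) false) + (if false then 8 else 4)) - (let s = (false || false) in 8))) < (if ((let w = (\p.2) in 6) == ((let q = false in 7) * 7)) then 5 else ((((\r.9) false) + (if false then 8 else 4)) - (let s = (false || false) in 8))))
step 6: [delta@0.0.1] ((if (6 == 49) then 5 else ((((\r.9) false) + (if false then 8 else 4)) - (let s = (false || false) in 8))) < (if ((let w = (\p.2) in 6) == ((let q = false in 7) * 7)) then 5 else ((((\r.9) false) + (if false then 8 else 4)) - (let s = (false || false) in 8))))
step 7: [delta@0.0] ((if false then 5 else ((((\r.9) false) + (if false then 8 else 4)) - (let s = (false || false) in 8))) < (if ((let w = (\p.2) in 6) == ((let q = false in 7) * 7)) then 5 else ((((\r.9) false) + (if false then 8 else 4)) - (let s = (false || false) in 8))))
step 8: [if@0] (((((\r.9) false) + (if false then 8 else 4)) - (let s = (false || false) in 8)) < (if ((let w = (\p.2) in 6) == ((let q = false in 7) * 7)) then 5 else ((((\r.9) false) + (if false then 8 else 4)) - (let s = (false || false) in 8))))
step 9: [beta@0.0.0] (((9 + (if false then 8 else 4)) - (let s = (false || false) in 8)) < (if ((let w = (\p.2) in 6) == ((let q = false in 7) * 7)) then 5 else ((((\r.9) false) + (if false then 8 else 4)) - (let s = (false || false) in 8))))
step 10: [if@0.0.1] (((9 + 4) - (let s = (false || false) in 8)) < (if ((let w = (\p.2) in 6) == ((let q = false in 7) * 7)) then 5 else ((((\r.9) false) + (if false then 8 else 4)) - (let s = (false || false) in 8))))
step 11: [delta@0.0] ((13 - (let s = (false || false) in 8)) < (if ((let w = (\p.2) in 6) == ((let q = false in 7) * 7)) then 5 else ((((\r.9) false) + (if false then 8 else 4)) - (let s = (false || false) in 8))))
step 12: [let@0.1] ((13 - 8) < (if ((let w = (\p.2) in 6) == ((let q = false in 7) * 7)) then 5 else ((((\r.9) false) + (if false then 8 else 4)) - (let s = (false || false) in 8))))
step 13: [delta@0] (5 < (if ((let w = (\p.2) in 6) == ((let q = false in 7) * 7)) then 5 else ((((\r.9) false) + (if false then 8 else 4)) - (let s = (false || false) in 8))))
step 14: [let@1.0.0] (5 < (if (6 == ((let q = false in 7) * 7)) then 5 else ((((\r.9) false) + (if false then 8 else 4)) - (let s = (false || false) in 8))))
step 15: [let@1.0.1.0] (5 < (if (6 == (7 * 7)) then 5 else ((((\r.9) false) + (if false then 8 else 4)) - (let s = (false || false) in 8))))
step 16: [delta@1.0.1] (5 < (if (6 == 49) then 5 else ((((\r.9) false) + (if false then 8 else 4)) - (let s = (false || false) in 8))))
step 17: [delta@1.0] (5 < (if false then 5 else ((((\r.9) false) + (if false then 8 else 4)) - (let s = (false || false) in 8))))
step 18: [if@1] (5 < ((((\r.9) false) + (if false then 8 else 4)) - (let s = (false || false) in 8)))
step 19: [beta@1.0.0] (5 < ((9 + (if false then 8 else 4)) - (let s = (false || false) in 8)))
step 20: [if@1.0.1] (5 < ((9 + 4) - (let s = (false || false) in 8)))
step 21: [delta@1.0] (5 < (13 - (let s = (false || false) in 8)))
step 22: [let@1.1] (5 < (13 - 8))
step 23: [delta@1] (5 < 5)
step 24: [delta@root] false

Answer: false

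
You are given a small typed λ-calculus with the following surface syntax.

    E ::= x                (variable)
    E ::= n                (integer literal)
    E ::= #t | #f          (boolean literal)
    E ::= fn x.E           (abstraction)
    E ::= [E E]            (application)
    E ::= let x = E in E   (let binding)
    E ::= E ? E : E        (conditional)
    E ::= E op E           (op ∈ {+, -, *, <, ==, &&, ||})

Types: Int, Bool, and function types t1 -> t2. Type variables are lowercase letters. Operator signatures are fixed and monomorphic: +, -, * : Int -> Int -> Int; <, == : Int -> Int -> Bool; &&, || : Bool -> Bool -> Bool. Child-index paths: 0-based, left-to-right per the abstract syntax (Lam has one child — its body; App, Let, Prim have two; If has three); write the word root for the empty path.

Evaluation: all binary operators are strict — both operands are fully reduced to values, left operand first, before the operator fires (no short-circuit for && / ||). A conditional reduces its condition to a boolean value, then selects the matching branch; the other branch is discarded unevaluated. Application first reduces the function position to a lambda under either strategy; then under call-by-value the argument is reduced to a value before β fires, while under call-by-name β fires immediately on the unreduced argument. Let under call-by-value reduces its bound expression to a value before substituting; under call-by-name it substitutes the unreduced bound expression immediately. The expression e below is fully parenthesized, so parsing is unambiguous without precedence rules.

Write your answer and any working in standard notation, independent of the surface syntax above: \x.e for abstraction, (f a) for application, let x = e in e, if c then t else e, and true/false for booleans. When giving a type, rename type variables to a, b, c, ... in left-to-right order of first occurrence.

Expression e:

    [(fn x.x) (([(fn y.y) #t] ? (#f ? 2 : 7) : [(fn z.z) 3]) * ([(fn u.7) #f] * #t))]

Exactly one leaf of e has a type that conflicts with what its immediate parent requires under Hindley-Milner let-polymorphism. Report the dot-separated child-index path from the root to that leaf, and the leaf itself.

Derivation:
x : a
\x._ : a -> a
y : b
\y._ : b -> b
  unify b -> b ~ Bool -> c
  unify b ~ Bool
  unify Bool ~ c
_ _ : Bool
  unify Bool ~ Bool
  unify Bool ~ Bool
  unify Int ~ Int
z : d
\z._ : d -> d
  unify d -> d ~ Int -> e
  unify d ~ Int
  unify Int ~ e
_ _ : Int
  unify Int ~ Int
  unify Int ~ Int
\u._ : f -> Int
  unify f -> Int ~ Bool -> g
  unify f ~ Bool
  unify Int ~ g
_ _ : Int
  unify Int ~ Int
  unify Bool ~ Int
  FAIL: mismatch Bool ~ Int

Answer: 1.1.1 : true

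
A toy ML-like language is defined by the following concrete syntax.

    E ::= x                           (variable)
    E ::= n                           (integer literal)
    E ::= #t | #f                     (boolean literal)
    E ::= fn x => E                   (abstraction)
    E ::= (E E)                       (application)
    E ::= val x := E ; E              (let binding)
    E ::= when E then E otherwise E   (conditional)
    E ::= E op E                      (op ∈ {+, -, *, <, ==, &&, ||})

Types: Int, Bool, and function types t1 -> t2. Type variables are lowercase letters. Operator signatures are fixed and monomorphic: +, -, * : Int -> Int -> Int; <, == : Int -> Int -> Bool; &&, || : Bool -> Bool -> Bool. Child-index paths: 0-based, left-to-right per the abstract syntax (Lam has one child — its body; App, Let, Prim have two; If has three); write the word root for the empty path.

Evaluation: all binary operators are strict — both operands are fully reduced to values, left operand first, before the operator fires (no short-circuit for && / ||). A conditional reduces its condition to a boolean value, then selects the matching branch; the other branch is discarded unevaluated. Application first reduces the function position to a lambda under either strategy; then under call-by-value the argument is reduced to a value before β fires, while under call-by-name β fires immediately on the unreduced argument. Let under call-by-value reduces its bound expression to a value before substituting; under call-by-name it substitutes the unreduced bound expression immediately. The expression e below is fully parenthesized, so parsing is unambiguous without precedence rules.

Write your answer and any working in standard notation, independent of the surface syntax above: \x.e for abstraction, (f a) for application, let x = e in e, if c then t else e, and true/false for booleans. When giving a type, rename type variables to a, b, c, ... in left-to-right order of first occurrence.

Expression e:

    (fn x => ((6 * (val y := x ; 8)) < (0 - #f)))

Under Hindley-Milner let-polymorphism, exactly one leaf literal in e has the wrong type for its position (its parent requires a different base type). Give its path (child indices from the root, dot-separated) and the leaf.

Answer: 0.1.1 : false

Working:
  unify Int ~ Int
x : a
let y : a
  unify Int ~ Int
  unify Int ~ Int
  unify Int ~ Int
  unify Bool ~ Int
  FAIL: mismatch Bool ~ Int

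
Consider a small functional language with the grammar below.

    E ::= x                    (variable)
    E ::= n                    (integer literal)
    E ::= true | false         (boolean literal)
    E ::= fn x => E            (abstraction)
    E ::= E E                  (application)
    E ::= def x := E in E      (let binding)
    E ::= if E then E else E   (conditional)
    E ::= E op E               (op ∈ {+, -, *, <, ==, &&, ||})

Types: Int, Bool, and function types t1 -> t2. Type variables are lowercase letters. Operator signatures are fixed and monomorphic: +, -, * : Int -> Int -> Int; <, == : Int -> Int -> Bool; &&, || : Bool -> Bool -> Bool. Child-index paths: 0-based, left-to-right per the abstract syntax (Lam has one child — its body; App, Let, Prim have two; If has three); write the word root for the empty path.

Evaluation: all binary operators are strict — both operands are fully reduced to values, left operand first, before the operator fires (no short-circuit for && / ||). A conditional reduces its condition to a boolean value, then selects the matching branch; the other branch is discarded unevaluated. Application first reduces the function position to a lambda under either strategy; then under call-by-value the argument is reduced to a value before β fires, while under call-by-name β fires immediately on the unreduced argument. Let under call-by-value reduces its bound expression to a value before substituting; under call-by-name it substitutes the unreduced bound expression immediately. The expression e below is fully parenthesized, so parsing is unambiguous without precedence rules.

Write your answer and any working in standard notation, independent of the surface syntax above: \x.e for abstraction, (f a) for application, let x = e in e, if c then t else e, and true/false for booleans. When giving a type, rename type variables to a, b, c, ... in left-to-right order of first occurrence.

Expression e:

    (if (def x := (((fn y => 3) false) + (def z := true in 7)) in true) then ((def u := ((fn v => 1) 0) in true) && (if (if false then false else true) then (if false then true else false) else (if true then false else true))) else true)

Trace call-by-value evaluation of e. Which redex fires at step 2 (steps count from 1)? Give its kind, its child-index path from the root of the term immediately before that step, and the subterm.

Derivation:
step 0: (if (let x = (((\y.3) false) + (let z = true in 7)) in true) then ((let u = ((\v.1) 0) in true) && (if (if false then false else true) then (if false then true else false) else (if true then false else true))) else true)
step 1: [beta@0.0.0] (if (let x = (3 + (let z = true in 7)) in true) then ((let u = ((\v.1) 0) in true) && (if (if false then false else true) then (if false then true else false) else (if true then false else true))) else true)
step 2: [let@0.0.1] (if (let x = (3 + 7) in true) then ((let u = ((\v.1) 0) in true) && (if (if false then false else true) then (if false then true else false) else (if true then false else true))) else true)

Answer: let at 0.0.1 : (let z = true in 7)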